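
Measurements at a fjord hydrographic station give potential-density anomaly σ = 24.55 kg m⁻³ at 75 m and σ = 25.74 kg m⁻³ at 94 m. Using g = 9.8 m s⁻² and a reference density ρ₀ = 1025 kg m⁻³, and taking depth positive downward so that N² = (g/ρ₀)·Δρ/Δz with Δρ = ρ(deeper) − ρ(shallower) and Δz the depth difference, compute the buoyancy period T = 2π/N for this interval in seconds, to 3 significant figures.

Δρ = 1025.74 − 1024.55 = 1.19 kg m⁻³ over Δz = 94 − 75 = 19 m.
N² = (9.8/1025) × (1.19/19) = 5.9882 × 10⁻⁴ s⁻².
N = √(5.9882 × 10⁻⁴) = 0.024471 rad s⁻¹, so T = 2π/N = 256.76 s ≈ 257 s.

257 s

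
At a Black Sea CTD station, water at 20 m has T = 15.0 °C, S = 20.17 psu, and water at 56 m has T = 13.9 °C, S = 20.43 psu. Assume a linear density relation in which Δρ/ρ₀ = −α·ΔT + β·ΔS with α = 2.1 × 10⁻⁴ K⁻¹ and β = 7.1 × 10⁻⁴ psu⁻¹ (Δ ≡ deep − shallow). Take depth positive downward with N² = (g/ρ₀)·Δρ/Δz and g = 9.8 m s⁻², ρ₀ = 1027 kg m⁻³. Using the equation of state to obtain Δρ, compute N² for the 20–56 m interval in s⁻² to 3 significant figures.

1.13 × 10⁻⁴ s⁻²

ΔT = -1.1 K, ΔS = +0.26 psu (deep − shallow).
Δρ/ρ₀ = −αΔT + βΔS = 2.31 × 10⁻⁴ + 1.846 × 10⁻⁴ = 4.156 × 10⁻⁴, so Δρ ≈ 0.4268 kg m⁻³.
N² = (g/ρ₀)·Δρ/Δz = g·(Δρ/ρ₀)/Δz = 9.8 × 4.156 × 10⁻⁴ / 36 = 1.1314 × 10⁻⁴ s⁻² ≈ 1.13 × 10⁻⁴ s⁻².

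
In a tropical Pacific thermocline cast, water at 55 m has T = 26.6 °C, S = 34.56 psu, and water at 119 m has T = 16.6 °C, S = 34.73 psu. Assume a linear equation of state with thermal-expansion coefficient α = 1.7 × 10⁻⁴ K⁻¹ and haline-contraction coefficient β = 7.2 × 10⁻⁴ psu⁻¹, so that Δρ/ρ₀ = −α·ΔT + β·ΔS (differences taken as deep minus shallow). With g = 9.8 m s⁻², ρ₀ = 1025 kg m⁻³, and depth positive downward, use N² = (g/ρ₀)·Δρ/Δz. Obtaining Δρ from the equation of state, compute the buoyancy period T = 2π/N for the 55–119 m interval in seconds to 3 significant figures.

ΔT = -10.0 K, ΔS = +0.17 psu (deep − shallow).
Δρ/ρ₀ = −αΔT + βΔS = 1.70 × 10⁻³ + 1.224 × 10⁻⁴ = 1.8224 × 10⁻³, so Δρ ≈ 1.868 kg m⁻³.
N² = (g/ρ₀)·Δρ/Δz = g·(Δρ/ρ₀)/Δz = 9.8 × 1.8224 × 10⁻³ / 64 = 2.7906 × 10⁻⁴ s⁻².
N = √(2.7906 × 10⁻⁴) = 0.016705 rad s⁻¹ → T = 2π/N = 376.13 s ≈ 376 s.

376 s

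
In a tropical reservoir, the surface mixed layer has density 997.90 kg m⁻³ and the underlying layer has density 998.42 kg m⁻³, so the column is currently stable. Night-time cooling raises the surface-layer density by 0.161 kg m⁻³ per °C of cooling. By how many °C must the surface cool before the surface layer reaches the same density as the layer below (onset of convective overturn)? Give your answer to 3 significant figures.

Density deficit of the surface layer: 998.42 − 997.90 = 0.52 kg m⁻³.
Required change = 0.52 / 0.161 = 3.23 °C.

3.23 °C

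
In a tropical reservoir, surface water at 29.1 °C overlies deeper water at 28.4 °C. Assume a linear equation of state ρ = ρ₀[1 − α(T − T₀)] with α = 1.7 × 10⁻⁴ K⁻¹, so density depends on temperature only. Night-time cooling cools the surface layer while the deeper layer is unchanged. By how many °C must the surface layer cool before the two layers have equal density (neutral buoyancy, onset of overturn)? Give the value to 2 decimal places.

With temperature the only control, equal density requires T_surf′ = T_deep.
T_surf′ = 28.4 °C.
Cooling required: 29.1 − 28.4 = 0.70 °C.

0.70 °C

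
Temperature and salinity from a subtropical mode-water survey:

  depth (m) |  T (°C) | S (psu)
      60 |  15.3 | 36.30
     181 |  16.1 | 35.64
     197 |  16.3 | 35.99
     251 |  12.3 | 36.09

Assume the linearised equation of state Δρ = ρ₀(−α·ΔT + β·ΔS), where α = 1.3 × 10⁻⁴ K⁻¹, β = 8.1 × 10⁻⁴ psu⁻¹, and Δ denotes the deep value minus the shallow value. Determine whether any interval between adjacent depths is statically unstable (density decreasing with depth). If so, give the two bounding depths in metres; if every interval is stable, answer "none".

Evaluate Δρ/ρ₀ = −αΔT + βΔS across each adjacent pair:
  60–181 m: −αΔT+βΔS = −(1.3 × 10⁻⁴)(+0.8)+(8.1 × 10⁻⁴)(-0.66) = -6.4 × 10⁻⁴ → UNSTABLE
  181–197 m: −αΔT+βΔS = −(1.3 × 10⁻⁴)(+0.2)+(8.1 × 10⁻⁴)(+0.35) = 2.6 × 10⁻⁴ → stable
  197–251 m: −αΔT+βΔS = −(1.3 × 10⁻⁴)(-4.0)+(8.1 × 10⁻⁴)(+0.10) = 6.0 × 10⁻⁴ → stable
The 60–181 m interval has Δρ < 0: lighter water underlies denser water.

60–181 m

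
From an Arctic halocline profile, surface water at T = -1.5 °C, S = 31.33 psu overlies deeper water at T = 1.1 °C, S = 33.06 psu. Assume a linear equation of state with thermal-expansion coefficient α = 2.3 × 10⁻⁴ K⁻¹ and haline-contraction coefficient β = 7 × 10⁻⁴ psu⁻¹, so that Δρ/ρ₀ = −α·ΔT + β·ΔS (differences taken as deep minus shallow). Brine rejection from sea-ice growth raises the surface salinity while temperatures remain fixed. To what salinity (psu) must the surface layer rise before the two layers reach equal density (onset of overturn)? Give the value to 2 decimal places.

32.21 psu

Neutral buoyancy requires −α(T_deep − T_surf) + β(S_deep − S_surf′) = 0.
S_surf′ = S_deep − (α/β)·ΔT = 33.06 − (2.3 × 10⁻⁴/7 × 10⁻⁴)·(+2.6) = 32.2057 psu.
Increase required: 32.2057 − 31.33 = 0.8757 psu.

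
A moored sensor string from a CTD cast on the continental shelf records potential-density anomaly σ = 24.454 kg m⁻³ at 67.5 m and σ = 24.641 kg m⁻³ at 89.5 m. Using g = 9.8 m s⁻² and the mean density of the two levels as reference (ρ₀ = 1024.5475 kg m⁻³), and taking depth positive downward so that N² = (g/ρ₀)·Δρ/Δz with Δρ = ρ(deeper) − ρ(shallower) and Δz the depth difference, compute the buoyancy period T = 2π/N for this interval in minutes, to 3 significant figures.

11.6 min

Δρ = 1024.641 − 1024.454 = 0.187 kg m⁻³ over Δz = 89.5 − 67.5 = 22 m.
N² = (9.8/1024.5475) × (0.187/22) = 8.1304 × 10⁻⁵ s⁻².
N = √(8.1304 × 10⁻⁵) = 9.0169 × 10⁻³ rad s⁻¹, so T = 2π/N = 696.82 s = 11.614 min ≈ 11.6 min.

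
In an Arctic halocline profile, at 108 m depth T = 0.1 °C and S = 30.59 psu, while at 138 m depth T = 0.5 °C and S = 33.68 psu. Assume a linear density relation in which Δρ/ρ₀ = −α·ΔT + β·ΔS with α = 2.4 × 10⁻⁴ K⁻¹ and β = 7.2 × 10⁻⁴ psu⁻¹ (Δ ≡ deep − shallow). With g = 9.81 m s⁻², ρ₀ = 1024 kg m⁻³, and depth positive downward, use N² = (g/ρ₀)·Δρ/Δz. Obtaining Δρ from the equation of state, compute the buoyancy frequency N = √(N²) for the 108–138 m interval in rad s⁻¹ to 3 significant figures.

ΔT = +0.4 K, ΔS = +3.09 psu (deep − shallow).
Δρ/ρ₀ = −αΔT + βΔS = -9.60 × 10⁻⁵ + 2.2248 × 10⁻³ = 2.1288 × 10⁻³, so Δρ ≈ 2.180 kg m⁻³.
N² = (g/ρ₀)·Δρ/Δz = g·(Δρ/ρ₀)/Δz = 9.81 × 2.1288 × 10⁻³ / 30 = 6.9612 × 10⁻⁴ s⁻².
N = √(6.9612 × 10⁻⁴) = 0.026384 rad s⁻¹ ≈ 0.0264 rad s⁻¹.

0.0264 rad s⁻¹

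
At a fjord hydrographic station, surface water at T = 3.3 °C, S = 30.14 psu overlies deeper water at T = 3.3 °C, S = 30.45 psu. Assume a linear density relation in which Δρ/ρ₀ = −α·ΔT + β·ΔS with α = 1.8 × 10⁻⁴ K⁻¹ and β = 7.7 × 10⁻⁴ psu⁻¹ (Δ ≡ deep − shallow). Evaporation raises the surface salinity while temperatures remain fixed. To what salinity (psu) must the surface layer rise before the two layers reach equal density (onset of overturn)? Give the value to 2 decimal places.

Neutral buoyancy requires −α(T_deep − T_surf) + β(S_deep − S_surf′) = 0.
S_surf′ = S_deep − (α/β)·ΔT = 30.45 − (1.8 × 10⁻⁴/7.7 × 10⁻⁴)·(+0.0) = 30.4500 psu.
Increase required: 30.4500 − 30.14 = 0.3100 psu.

30.45 psu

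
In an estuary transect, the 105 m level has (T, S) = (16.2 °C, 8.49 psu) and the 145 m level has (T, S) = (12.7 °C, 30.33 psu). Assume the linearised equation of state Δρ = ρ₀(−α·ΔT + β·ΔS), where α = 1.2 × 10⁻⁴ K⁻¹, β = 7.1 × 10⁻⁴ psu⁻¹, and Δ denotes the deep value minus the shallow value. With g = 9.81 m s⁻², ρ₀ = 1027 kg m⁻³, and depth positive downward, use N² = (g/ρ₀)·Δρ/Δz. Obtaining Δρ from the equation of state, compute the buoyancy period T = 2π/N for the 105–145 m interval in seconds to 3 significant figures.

ΔT = -3.5 K, ΔS = +21.84 psu (deep − shallow).
Δρ/ρ₀ = −αΔT + βΔS = 4.20 × 10⁻⁴ + 0.0155064 = 0.0159264, so Δρ ≈ 16.36 kg m⁻³.
N² = (g/ρ₀)·Δρ/Δz = g·(Δρ/ρ₀)/Δz = 9.81 × 0.0159264 / 40 = 3.9059 × 10⁻³ s⁻².
N = √(3.9059 × 10⁻³) = 0.062497 rad s⁻¹ → T = 2π/N = 100.54 s ≈ 101 s.

101 s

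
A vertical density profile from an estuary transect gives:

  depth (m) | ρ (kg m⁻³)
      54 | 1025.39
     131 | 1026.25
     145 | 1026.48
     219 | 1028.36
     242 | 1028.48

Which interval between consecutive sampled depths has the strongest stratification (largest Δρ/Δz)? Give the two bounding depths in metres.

145–219 m

Compute the density gradient over each adjacent pair:
  54–131 m: Δρ/Δz = 0.86/77 = 0.011 kg m⁻⁴
  131–145 m: Δρ/Δz = 0.23/14 = 0.016 kg m⁻⁴
  145–219 m: Δρ/Δz = 1.88/74 = 0.025 kg m⁻⁴
  219–242 m: Δρ/Δz = 0.12/23 = 5.2 × 10⁻³ kg m⁻⁴
The largest gradient is in the 145–219 m interval — the pycnocline.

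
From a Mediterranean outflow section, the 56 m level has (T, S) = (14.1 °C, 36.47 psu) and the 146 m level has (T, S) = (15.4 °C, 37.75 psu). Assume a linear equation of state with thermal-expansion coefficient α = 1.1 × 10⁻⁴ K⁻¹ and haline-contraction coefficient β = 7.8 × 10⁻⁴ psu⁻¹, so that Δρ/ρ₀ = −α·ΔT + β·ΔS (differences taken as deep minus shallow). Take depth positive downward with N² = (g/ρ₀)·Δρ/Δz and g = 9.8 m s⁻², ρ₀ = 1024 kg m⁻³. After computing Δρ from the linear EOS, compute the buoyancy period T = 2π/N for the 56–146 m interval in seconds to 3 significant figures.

651 s

ΔT = +1.3 K, ΔS = +1.28 psu (deep − shallow).
Δρ/ρ₀ = −αΔT + βΔS = -1.43 × 10⁻⁴ + 9.984 × 10⁻⁴ = 8.554 × 10⁻⁴, so Δρ ≈ 0.8759 kg m⁻³.
N² = (g/ρ₀)·Δρ/Δz = g·(Δρ/ρ₀)/Δz = 9.8 × 8.554 × 10⁻⁴ / 90 = 9.3144 × 10⁻⁵ s⁻².
N = √(9.3144 × 10⁻⁵) = 9.6511 × 10⁻³ rad s⁻¹ → T = 2π/N = 651.03 s ≈ 651 s.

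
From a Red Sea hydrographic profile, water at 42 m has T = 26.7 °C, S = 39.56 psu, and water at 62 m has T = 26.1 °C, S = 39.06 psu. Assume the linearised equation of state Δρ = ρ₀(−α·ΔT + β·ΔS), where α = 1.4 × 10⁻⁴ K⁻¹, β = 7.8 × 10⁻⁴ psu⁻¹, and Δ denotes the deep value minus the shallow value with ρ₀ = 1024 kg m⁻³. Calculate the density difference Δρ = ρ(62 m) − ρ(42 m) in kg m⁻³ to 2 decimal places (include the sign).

ΔT = -0.6 K, ΔS = -0.50 psu (deep − shallow).
Δρ/ρ₀ = −(1.4 × 10⁻⁴)(-0.6) + (7.8 × 10⁻⁴)(-0.50) = -3.06 × 10⁻⁴.
Δρ = 1024 × (-3.06 × 10⁻⁴) = -0.31 kg m⁻³.
Negative Δρ: lighter below, statically unstable.

-0.31 kg m⁻³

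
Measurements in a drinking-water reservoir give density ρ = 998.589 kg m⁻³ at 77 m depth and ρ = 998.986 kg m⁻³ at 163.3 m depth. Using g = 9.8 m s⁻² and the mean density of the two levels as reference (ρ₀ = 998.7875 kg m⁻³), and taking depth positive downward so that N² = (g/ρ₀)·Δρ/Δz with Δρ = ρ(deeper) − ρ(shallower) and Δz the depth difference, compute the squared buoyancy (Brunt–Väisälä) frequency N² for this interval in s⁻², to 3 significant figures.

Δρ = 998.986 − 998.589 = 0.397 kg m⁻³ over Δz = 163.3 − 77 = 86.3 m.
N² = (9.8/998.7875) × (0.397/86.3) = 4.5137 × 10⁻⁵ s⁻² ≈ 4.51 × 10⁻⁵ s⁻².

4.51 × 10⁻⁵ s⁻²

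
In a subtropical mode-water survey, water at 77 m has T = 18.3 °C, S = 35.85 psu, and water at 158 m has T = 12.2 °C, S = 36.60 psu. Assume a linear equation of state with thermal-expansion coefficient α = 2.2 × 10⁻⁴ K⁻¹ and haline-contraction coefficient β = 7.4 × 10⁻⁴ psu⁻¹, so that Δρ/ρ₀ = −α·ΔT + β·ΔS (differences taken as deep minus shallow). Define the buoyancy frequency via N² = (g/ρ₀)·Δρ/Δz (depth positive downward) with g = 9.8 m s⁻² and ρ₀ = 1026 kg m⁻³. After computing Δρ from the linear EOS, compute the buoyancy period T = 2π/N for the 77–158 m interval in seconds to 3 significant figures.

415 s

ΔT = -6.1 K, ΔS = +0.75 psu (deep − shallow).
Δρ/ρ₀ = −αΔT + βΔS = 1.342 × 10⁻³ + 5.55 × 10⁻⁴ = 1.897 × 10⁻³, so Δρ ≈ 1.946 kg m⁻³.
N² = (g/ρ₀)·Δρ/Δz = g·(Δρ/ρ₀)/Δz = 9.8 × 1.897 × 10⁻³ / 81 = 2.2951 × 10⁻⁴ s⁻².
N = √(2.2951 × 10⁻⁴) = 0.015150 rad s⁻¹ → T = 2π/N = 414.73 s ≈ 415 s.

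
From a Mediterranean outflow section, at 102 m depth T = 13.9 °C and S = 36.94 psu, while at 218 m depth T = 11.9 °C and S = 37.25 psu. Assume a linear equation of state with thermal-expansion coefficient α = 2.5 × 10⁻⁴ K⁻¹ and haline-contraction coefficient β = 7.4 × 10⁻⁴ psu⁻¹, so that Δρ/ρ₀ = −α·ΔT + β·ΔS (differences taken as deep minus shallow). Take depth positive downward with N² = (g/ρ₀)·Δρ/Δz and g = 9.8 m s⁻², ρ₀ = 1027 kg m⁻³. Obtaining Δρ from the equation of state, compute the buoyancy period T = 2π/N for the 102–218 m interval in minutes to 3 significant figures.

13.3 min

ΔT = -2.0 K, ΔS = +0.31 psu (deep − shallow).
Δρ/ρ₀ = −αΔT + βΔS = 5.00 × 10⁻⁴ + 2.294 × 10⁻⁴ = 7.294 × 10⁻⁴, so Δρ ≈ 0.7491 kg m⁻³.
N² = (g/ρ₀)·Δρ/Δz = g·(Δρ/ρ₀)/Δz = 9.8 × 7.294 × 10⁻⁴ / 116 = 6.1622 × 10⁻⁵ s⁻².
N = √(6.1622 × 10⁻⁵) = 7.8500 × 10⁻³ rad s⁻¹ → T = 2π/N = 800.41 s = 13.340 min ≈ 13.3 min.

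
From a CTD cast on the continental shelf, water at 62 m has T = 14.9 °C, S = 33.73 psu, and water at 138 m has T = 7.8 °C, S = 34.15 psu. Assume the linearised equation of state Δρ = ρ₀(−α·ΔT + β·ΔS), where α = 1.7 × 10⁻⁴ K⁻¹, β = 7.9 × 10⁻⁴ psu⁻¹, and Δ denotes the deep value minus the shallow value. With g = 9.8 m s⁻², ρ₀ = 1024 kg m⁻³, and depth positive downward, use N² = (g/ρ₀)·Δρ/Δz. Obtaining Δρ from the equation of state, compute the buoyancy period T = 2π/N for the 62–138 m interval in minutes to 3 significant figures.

ΔT = -7.1 K, ΔS = +0.42 psu (deep − shallow).
Δρ/ρ₀ = −αΔT + βΔS = 1.207 × 10⁻³ + 3.318 × 10⁻⁴ = 1.5388 × 10⁻³, so Δρ ≈ 1.576 kg m⁻³.
N² = (g/ρ₀)·Δρ/Δz = g·(Δρ/ρ₀)/Δz = 9.8 × 1.5388 × 10⁻³ / 76 = 1.9842 × 10⁻⁴ s⁻².
N = √(1.9842 × 10⁻⁴) = 0.014086 rad s⁻¹ → T = 2π/N = 446.06 s = 7.4343 min ≈ 7.43 min.

7.43 min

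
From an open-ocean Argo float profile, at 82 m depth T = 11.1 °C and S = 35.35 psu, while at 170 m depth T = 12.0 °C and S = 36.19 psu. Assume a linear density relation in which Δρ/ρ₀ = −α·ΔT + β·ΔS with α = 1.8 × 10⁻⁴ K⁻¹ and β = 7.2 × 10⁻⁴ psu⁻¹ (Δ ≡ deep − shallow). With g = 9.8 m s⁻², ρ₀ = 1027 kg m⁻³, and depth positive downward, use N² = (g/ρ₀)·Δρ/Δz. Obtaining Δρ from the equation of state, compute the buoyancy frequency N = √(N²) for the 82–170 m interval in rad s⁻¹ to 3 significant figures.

ΔT = +0.9 K, ΔS = +0.84 psu (deep − shallow).
Δρ/ρ₀ = −αΔT + βΔS = -1.62 × 10⁻⁴ + 6.048 × 10⁻⁴ = 4.428 × 10⁻⁴, so Δρ ≈ 0.4548 kg m⁻³.
N² = (g/ρ₀)·Δρ/Δz = g·(Δρ/ρ₀)/Δz = 9.8 × 4.428 × 10⁻⁴ / 88 = 4.9312 × 10⁻⁵ s⁻².
N = √(4.9312 × 10⁻⁵) = 7.0223 × 10⁻³ rad s⁻¹ ≈ 7.02 × 10⁻³ rad s⁻¹.

7.02 × 10⁻³ rad s⁻¹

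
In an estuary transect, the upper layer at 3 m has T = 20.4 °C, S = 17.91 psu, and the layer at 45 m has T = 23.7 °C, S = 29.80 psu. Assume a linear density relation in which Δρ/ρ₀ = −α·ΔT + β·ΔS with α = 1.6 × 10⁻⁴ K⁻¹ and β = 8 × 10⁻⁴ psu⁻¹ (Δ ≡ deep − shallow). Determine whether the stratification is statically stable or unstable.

ΔT = 23.7 − 20.4 = +3.3 K and ΔS = 29.80 − 17.91 = +11.89 psu (deep − shallow).
−αΔT = -5.28 × 10⁻⁴; βΔS = 9.512 × 10⁻³; sum Δρ/ρ₀ = 8.984 × 10⁻³.
Δρ/ρ₀ > 0, so Δρ > 0: deeper water is denser → statically stable.

stable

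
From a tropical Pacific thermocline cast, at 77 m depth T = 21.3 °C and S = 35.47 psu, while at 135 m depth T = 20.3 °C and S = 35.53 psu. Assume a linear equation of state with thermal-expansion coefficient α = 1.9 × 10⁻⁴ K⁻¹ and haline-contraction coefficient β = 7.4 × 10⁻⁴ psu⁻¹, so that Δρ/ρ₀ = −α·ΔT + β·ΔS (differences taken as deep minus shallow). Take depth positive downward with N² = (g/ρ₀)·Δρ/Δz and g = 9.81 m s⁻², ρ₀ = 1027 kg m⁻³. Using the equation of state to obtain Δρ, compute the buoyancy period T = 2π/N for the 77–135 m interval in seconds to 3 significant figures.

998 s

ΔT = -1.0 K, ΔS = +0.06 psu (deep − shallow).
Δρ/ρ₀ = −αΔT + βΔS = 1.90 × 10⁻⁴ + 4.44 × 10⁻⁵ = 2.344 × 10⁻⁴, so Δρ ≈ 0.2407 kg m⁻³.
N² = (g/ρ₀)·Δρ/Δz = g·(Δρ/ρ₀)/Δz = 9.81 × 2.344 × 10⁻⁴ / 58 = 3.9646 × 10⁻⁵ s⁻².
N = √(3.9646 × 10⁻⁵) = 6.2965 × 10⁻³ rad s⁻¹ → T = 2π/N = 997.89 s ≈ 998 s.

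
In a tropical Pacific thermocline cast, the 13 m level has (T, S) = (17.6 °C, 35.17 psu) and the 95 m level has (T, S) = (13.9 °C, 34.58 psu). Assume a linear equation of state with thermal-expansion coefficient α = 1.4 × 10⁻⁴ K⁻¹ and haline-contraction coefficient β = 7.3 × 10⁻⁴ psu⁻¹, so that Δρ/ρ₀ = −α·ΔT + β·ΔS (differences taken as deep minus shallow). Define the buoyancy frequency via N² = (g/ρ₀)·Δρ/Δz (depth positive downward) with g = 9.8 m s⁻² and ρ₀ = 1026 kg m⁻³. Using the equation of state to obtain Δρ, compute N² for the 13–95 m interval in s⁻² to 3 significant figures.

1.04 × 10⁻⁵ s⁻²

ΔT = -3.7 K, ΔS = -0.59 psu (deep − shallow).
Δρ/ρ₀ = −αΔT + βΔS = 5.18 × 10⁻⁴ − 4.307 × 10⁻⁴ = 8.73 × 10⁻⁵, so Δρ ≈ 0.08957 kg m⁻³.
N² = (g/ρ₀)·Δρ/Δz = g·(Δρ/ρ₀)/Δz = 9.8 × 8.73 × 10⁻⁵ / 82 = 1.0433 × 10⁻⁵ s⁻² ≈ 1.04 × 10⁻⁵ s⁻².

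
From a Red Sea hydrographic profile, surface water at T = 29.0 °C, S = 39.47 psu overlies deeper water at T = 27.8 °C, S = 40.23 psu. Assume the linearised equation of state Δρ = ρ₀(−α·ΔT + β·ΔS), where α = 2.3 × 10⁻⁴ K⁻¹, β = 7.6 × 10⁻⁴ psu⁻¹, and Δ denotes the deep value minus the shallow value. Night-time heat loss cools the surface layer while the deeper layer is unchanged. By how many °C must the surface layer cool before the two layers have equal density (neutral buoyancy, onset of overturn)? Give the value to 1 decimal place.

3.7 °C

Neutral buoyancy requires Δρ = 0, i.e. −α(T_deep − T_surf′) + β(S_deep − S_surf) = 0.
T_surf′ = T_deep − (β/α)·ΔS = 27.8 − (7.6 × 10⁻⁴/2.3 × 10⁻⁴)·(+0.76) = 25.289 °C.
Cooling required: 29.0 − (25.289) = 3.711 °C.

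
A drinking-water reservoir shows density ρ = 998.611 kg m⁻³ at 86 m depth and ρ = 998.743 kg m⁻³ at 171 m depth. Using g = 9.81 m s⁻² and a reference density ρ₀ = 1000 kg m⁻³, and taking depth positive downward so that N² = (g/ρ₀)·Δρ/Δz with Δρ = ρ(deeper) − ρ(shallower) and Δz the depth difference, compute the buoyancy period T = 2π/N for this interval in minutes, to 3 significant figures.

26.8 min

Δρ = 998.743 − 998.611 = 0.132 kg m⁻³ over Δz = 171 − 86 = 85 m.
N² = (9.81/1000) × (0.132/85) = 1.5234 × 10⁻⁵ s⁻².
N = √(1.5234 × 10⁻⁵) = 3.9031 × 10⁻³ rad s⁻¹, so T = 2π/N = 1.6098 × 10³ s = 26.830 min ≈ 26.8 min.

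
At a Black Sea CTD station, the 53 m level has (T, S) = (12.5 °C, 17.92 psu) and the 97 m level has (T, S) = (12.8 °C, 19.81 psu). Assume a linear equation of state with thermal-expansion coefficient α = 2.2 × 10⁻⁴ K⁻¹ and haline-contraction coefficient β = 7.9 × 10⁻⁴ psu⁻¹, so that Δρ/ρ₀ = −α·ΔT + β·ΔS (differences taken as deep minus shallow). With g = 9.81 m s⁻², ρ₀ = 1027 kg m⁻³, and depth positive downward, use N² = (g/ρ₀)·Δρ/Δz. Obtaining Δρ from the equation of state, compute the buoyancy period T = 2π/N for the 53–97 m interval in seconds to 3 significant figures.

352 s

ΔT = +0.3 K, ΔS = +1.89 psu (deep − shallow).
Δρ/ρ₀ = −αΔT + βΔS = -6.60 × 10⁻⁵ + 1.4931 × 10⁻³ = 1.4271 × 10⁻³, so Δρ ≈ 1.466 kg m⁻³.
N² = (g/ρ₀)·Δρ/Δz = g·(Δρ/ρ₀)/Δz = 9.81 × 1.4271 × 10⁻³ / 44 = 3.1818 × 10⁻⁴ s⁻².
N = √(3.1818 × 10⁻⁴) = 0.017838 rad s⁻¹ → T = 2π/N = 352.24 s ≈ 352 s.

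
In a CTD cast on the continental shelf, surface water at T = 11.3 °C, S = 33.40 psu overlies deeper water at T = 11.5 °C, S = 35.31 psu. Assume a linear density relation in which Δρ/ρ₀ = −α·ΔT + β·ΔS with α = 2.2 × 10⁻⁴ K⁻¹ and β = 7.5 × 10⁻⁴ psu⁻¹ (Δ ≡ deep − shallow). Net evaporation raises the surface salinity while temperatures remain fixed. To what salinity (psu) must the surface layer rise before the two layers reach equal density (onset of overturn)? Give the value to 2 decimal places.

Neutral buoyancy requires −α(T_deep − T_surf) + β(S_deep − S_surf′) = 0.
S_surf′ = S_deep − (α/β)·ΔT = 35.31 − (2.2 × 10⁻⁴/7.5 × 10⁻⁴)·(+0.2) = 35.2513 psu.
Increase required: 35.2513 − 33.40 = 1.8513 psu.

35.25 psu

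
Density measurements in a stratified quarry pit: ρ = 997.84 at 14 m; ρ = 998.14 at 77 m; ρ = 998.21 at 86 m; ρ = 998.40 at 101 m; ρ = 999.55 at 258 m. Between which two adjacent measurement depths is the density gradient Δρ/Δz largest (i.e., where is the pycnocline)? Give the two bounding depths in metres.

86–101 m

Compute the density gradient over each adjacent pair:
  14–77 m: Δρ/Δz = 0.30/63 = 4.8 × 10⁻³ kg m⁻⁴
  77–86 m: Δρ/Δz = 0.07/9 = 7.8 × 10⁻³ kg m⁻⁴
  86–101 m: Δρ/Δz = 0.19/15 = 0.013 kg m⁻⁴
  101–258 m: Δρ/Δz = 1.15/157 = 7.3 × 10⁻³ kg m⁻⁴
The largest gradient is in the 86–101 m interval — the pycnocline.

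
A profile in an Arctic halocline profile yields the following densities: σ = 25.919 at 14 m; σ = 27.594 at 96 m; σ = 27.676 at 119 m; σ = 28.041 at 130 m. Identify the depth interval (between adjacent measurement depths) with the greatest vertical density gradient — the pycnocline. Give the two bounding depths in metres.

119–130 m

Compute the density gradient over each adjacent pair:
  14–96 m: Δρ/Δz = 1.675/82 = 0.020 kg m⁻⁴
  96–119 m: Δρ/Δz = 0.082/23 = 3.6 × 10⁻³ kg m⁻⁴
  119–130 m: Δρ/Δz = 0.365/11 = 0.033 kg m⁻⁴
The largest gradient is in the 119–130 m interval — the pycnocline.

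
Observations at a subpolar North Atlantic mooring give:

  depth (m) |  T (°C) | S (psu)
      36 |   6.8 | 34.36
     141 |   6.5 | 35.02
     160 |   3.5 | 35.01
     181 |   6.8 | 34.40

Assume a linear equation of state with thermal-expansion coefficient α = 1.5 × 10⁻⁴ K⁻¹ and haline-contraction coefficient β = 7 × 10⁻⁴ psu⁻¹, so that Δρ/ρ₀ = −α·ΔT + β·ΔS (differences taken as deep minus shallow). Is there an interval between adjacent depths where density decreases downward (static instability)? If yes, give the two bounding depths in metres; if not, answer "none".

160–181 m

Evaluate Δρ/ρ₀ = −αΔT + βΔS across each adjacent pair:
  36–141 m: −αΔT+βΔS = −(1.5 × 10⁻⁴)(-0.3)+(7 × 10⁻⁴)(+0.66) = 5.1 × 10⁻⁴ → stable
  141–160 m: −αΔT+βΔS = −(1.5 × 10⁻⁴)(-3.0)+(7 × 10⁻⁴)(-0.01) = 4.4 × 10⁻⁴ → stable
  160–181 m: −αΔT+βΔS = −(1.5 × 10⁻⁴)(+3.3)+(7 × 10⁻⁴)(-0.61) = -9.2 × 10⁻⁴ → UNSTABLE
The 160–181 m interval has Δρ < 0: lighter water underlies denser water.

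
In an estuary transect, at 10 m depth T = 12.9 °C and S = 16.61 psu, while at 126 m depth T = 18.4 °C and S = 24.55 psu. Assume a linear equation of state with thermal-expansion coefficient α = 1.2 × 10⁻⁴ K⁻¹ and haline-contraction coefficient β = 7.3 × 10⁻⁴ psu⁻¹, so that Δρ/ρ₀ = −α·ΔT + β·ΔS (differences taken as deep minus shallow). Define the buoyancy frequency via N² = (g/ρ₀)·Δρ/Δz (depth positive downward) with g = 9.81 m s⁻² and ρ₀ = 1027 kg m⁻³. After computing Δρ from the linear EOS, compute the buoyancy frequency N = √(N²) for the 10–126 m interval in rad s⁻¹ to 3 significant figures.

0.0208 rad s⁻¹

ΔT = +5.5 K, ΔS = +7.94 psu (deep − shallow).
Δρ/ρ₀ = −αΔT + βΔS = -6.60 × 10⁻⁴ + 5.7962 × 10⁻³ = 5.1362 × 10⁻³, so Δρ ≈ 5.275 kg m⁻³.
N² = (g/ρ₀)·Δρ/Δz = g·(Δρ/ρ₀)/Δz = 9.81 × 5.1362 × 10⁻³ / 116 = 4.3436 × 10⁻⁴ s⁻².
N = √(4.3436 × 10⁻⁴) = 0.020841 rad s⁻¹ ≈ 0.0208 rad s⁻¹.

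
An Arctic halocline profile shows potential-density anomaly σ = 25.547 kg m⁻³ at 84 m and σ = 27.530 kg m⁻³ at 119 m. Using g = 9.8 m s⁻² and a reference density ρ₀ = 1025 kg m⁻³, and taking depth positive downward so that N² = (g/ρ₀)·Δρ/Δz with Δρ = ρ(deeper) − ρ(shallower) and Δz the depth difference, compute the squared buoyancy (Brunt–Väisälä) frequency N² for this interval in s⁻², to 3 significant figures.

5.42 × 10⁻⁴ s⁻²

Δρ = 1027.530 − 1025.547 = 1.983 kg m⁻³ over Δz = 119 − 84 = 35 m.
N² = (9.8/1025) × (1.983/35) = 5.4170 × 10⁻⁴ s⁻² ≈ 5.42 × 10⁻⁴ s⁻².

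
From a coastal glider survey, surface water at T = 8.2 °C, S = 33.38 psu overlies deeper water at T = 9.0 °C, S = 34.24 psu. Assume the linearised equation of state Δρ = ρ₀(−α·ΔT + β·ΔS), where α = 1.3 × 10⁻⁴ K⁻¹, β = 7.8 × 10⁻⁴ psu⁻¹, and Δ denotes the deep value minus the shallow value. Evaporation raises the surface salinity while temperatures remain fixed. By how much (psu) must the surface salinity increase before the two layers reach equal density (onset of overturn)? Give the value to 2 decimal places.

Neutral buoyancy requires −α(T_deep − T_surf) + β(S_deep − S_surf′) = 0.
S_surf′ = S_deep − (α/β)·ΔT = 34.24 − (1.3 × 10⁻⁴/7.8 × 10⁻⁴)·(+0.8) = 34.1067 psu.
Increase required: 34.1067 − 33.38 = 0.7267 psu.

0.73 psu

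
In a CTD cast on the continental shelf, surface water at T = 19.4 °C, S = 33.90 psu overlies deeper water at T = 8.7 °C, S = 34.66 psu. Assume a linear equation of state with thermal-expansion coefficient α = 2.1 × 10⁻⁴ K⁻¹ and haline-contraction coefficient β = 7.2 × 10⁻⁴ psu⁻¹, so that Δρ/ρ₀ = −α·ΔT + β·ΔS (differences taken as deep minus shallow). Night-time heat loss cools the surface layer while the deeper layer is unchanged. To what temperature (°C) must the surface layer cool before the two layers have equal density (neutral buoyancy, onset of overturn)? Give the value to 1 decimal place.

Neutral buoyancy requires Δρ = 0, i.e. −α(T_deep − T_surf′) + β(S_deep − S_surf) = 0.
T_surf′ = T_deep − (β/α)·ΔS = 8.7 − (7.2 × 10⁻⁴/2.1 × 10⁻⁴)·(+0.76) = 6.094 °C.
Cooling required: 19.4 − (6.094) = 13.306 °C.

6.1 °C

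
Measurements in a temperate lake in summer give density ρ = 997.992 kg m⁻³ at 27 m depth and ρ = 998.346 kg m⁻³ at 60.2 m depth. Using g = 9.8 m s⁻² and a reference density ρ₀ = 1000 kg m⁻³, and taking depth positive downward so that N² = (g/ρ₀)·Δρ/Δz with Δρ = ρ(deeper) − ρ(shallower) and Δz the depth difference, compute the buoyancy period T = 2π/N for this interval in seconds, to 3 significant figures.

615 s

Δρ = 998.346 − 997.992 = 0.354 kg m⁻³ over Δz = 60.2 − 27 = 33.2 m.
N² = (9.8/1000) × (0.354/33.2) = 1.0449 × 10⁻⁴ s⁻².
N = √(1.0449 × 10⁻⁴) = 0.010222 rad s⁻¹, so T = 2π/N = 614.67 s ≈ 615 s.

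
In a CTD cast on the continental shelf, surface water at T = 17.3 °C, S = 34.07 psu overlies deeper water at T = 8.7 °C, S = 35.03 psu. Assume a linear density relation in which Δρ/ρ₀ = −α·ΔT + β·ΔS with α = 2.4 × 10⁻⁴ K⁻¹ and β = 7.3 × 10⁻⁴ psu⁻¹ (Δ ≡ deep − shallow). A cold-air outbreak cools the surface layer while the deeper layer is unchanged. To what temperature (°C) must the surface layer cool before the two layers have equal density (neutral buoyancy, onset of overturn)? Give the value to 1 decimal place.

5.8 °C

Neutral buoyancy requires Δρ = 0, i.e. −α(T_deep − T_surf′) + β(S_deep − S_surf) = 0.
T_surf′ = T_deep − (β/α)·ΔS = 8.7 − (7.3 × 10⁻⁴/2.4 × 10⁻⁴)·(+0.96) = 5.780 °C.
Cooling required: 17.3 − (5.780) = 11.520 °C.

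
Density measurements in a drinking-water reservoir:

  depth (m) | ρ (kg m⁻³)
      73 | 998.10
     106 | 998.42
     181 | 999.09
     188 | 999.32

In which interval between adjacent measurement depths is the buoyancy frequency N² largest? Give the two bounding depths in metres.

181–188 m

Compute the density gradient over each adjacent pair:
  73–106 m: Δρ/Δz = 0.32/33 = 9.7 × 10⁻³ kg m⁻⁴
  106–181 m: Δρ/Δz = 0.67/75 = 8.9 × 10⁻³ kg m⁻⁴
  181–188 m: Δρ/Δz = 0.23/7 = 0.033 kg m⁻⁴
The largest gradient is in the 181–188 m interval — the pycnocline.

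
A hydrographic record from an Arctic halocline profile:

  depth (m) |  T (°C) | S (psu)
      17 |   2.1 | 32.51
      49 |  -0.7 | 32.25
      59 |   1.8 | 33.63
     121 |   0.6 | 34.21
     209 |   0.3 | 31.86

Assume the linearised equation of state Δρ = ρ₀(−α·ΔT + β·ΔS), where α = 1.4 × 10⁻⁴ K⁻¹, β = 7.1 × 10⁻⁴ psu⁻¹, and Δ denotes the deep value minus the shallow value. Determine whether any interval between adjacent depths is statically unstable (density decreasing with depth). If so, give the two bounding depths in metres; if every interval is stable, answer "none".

121–209 m

Evaluate Δρ/ρ₀ = −αΔT + βΔS across each adjacent pair:
  17–49 m: −αΔT+βΔS = −(1.4 × 10⁻⁴)(-2.8)+(7.1 × 10⁻⁴)(-0.26) = 2.1 × 10⁻⁴ → stable
  49–59 m: −αΔT+βΔS = −(1.4 × 10⁻⁴)(+2.5)+(7.1 × 10⁻⁴)(+1.38) = 6.3 × 10⁻⁴ → stable
  59–121 m: −αΔT+βΔS = −(1.4 × 10⁻⁴)(-1.2)+(7.1 × 10⁻⁴)(+0.58) = 5.8 × 10⁻⁴ → stable
  121–209 m: −αΔT+βΔS = −(1.4 × 10⁻⁴)(-0.3)+(7.1 × 10⁻⁴)(-2.35) = -1.6 × 10⁻³ → UNSTABLE
The 121–209 m interval has Δρ < 0: lighter water underlies denser water.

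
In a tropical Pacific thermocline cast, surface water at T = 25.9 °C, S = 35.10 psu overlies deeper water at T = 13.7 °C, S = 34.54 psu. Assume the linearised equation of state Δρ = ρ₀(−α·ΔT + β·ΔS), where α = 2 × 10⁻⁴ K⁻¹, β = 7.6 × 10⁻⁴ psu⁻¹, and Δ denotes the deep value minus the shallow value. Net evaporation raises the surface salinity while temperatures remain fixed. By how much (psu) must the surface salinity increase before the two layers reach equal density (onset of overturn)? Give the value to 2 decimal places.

Neutral buoyancy requires −α(T_deep − T_surf) + β(S_deep − S_surf′) = 0.
S_surf′ = S_deep − (α/β)·ΔT = 34.54 − (2 × 10⁻⁴/7.6 × 10⁻⁴)·(-12.2) = 37.7505 psu.
Increase required: 37.7505 − 35.10 = 2.6505 psu.

2.65 psu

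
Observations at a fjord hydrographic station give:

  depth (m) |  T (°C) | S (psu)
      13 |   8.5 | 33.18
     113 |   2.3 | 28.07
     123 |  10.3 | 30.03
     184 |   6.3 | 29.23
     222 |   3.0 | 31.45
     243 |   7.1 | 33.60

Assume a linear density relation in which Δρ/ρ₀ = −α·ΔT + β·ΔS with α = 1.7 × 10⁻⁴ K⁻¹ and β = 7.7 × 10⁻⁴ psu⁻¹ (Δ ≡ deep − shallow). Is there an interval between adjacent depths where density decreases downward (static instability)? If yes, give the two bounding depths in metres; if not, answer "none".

13–113 m

Evaluate Δρ/ρ₀ = −αΔT + βΔS across each adjacent pair:
  13–113 m: −αΔT+βΔS = −(1.7 × 10⁻⁴)(-6.2)+(7.7 × 10⁻⁴)(-5.11) = -2.9 × 10⁻³ → UNSTABLE
  113–123 m: −αΔT+βΔS = −(1.7 × 10⁻⁴)(+8.0)+(7.7 × 10⁻⁴)(+1.96) = 1.5 × 10⁻⁴ → stable
  123–184 m: −αΔT+βΔS = −(1.7 × 10⁻⁴)(-4.0)+(7.7 × 10⁻⁴)(-0.80) = 6.4 × 10⁻⁵ → stable
  184–222 m: −αΔT+βΔS = −(1.7 × 10⁻⁴)(-3.3)+(7.7 × 10⁻⁴)(+2.22) = 2.3 × 10⁻³ → stable
  222–243 m: −αΔT+βΔS = −(1.7 × 10⁻⁴)(+4.1)+(7.7 × 10⁻⁴)(+2.15) = 9.6 × 10⁻⁴ → stable
The 13–113 m interval has Δρ < 0: lighter water underlies denser water.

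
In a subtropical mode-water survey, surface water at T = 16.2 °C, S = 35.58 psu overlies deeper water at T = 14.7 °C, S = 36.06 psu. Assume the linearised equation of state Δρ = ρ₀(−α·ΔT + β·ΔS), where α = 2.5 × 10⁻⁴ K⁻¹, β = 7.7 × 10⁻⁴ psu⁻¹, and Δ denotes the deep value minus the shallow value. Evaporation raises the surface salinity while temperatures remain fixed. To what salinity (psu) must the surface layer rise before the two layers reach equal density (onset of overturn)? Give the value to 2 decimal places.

36.55 psu

Neutral buoyancy requires −α(T_deep − T_surf) + β(S_deep − S_surf′) = 0.
S_surf′ = S_deep − (α/β)·ΔT = 36.06 − (2.5 × 10⁻⁴/7.7 × 10⁻⁴)·(-1.5) = 36.5470 psu.
Increase required: 36.5470 − 35.58 = 0.9670 psu.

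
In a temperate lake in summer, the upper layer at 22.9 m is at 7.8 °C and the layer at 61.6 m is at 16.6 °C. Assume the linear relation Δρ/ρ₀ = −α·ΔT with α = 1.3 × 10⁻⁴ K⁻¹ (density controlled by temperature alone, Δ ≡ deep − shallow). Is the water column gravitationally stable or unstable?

ΔT = 16.6 − 7.8 = +8.8 K, so Δρ/ρ₀ = −αΔT = -1.144 × 10⁻³.
Δρ/ρ₀ < 0, so Δρ < 0: deeper water is lighter → statically unstable; the column would overturn.

unstable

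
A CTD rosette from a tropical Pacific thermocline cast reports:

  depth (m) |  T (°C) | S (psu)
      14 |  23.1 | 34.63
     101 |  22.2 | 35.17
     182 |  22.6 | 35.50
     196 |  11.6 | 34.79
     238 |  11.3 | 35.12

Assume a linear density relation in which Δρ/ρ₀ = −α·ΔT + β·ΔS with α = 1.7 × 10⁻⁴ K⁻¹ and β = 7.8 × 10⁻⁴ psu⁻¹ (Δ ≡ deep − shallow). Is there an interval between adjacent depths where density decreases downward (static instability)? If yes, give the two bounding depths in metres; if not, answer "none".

Evaluate Δρ/ρ₀ = −αΔT + βΔS across each adjacent pair:
  14–101 m: −αΔT+βΔS = −(1.7 × 10⁻⁴)(-0.9)+(7.8 × 10⁻⁴)(+0.54) = 5.7 × 10⁻⁴ → stable
  101–182 m: −αΔT+βΔS = −(1.7 × 10⁻⁴)(+0.4)+(7.8 × 10⁻⁴)(+0.33) = 1.9 × 10⁻⁴ → stable
  182–196 m: −αΔT+βΔS = −(1.7 × 10⁻⁴)(-11.0)+(7.8 × 10⁻⁴)(-0.71) = 1.3 × 10⁻³ → stable
  196–238 m: −αΔT+βΔS = −(1.7 × 10⁻⁴)(-0.3)+(7.8 × 10⁻⁴)(+0.33) = 3.1 × 10⁻⁴ → stable
Every interval has Δρ > 0: the column is stably stratified throughout.

none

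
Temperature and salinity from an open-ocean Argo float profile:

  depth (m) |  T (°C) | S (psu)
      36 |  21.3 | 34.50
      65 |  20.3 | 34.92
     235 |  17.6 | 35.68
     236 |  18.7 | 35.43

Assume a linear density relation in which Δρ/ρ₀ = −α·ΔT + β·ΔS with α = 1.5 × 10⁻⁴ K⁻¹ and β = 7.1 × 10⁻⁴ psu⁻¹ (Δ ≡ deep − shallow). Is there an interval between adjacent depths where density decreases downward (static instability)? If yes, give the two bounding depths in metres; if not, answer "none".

235–236 m

Evaluate Δρ/ρ₀ = −αΔT + βΔS across each adjacent pair:
  36–65 m: −αΔT+βΔS = −(1.5 × 10⁻⁴)(-1.0)+(7.1 × 10⁻⁴)(+0.42) = 4.5 × 10⁻⁴ → stable
  65–235 m: −αΔT+βΔS = −(1.5 × 10⁻⁴)(-2.7)+(7.1 × 10⁻⁴)(+0.76) = 9.4 × 10⁻⁴ → stable
  235–236 m: −αΔT+βΔS = −(1.5 × 10⁻⁴)(+1.1)+(7.1 × 10⁻⁴)(-0.25) = -3.4 × 10⁻⁴ → UNSTABLE
The 235–236 m interval has Δρ < 0: lighter water underlies denser water.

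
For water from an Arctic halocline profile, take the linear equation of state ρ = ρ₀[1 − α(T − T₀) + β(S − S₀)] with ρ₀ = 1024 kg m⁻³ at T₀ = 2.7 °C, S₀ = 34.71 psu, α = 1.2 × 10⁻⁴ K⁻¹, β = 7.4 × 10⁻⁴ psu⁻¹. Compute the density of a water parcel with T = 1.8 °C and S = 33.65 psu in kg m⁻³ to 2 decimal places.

1023.31 kg m⁻³

T − T₀ = -0.9 K, S − S₀ = -1.06 psu.
Bracket = 1 − α·(-0.9) + β·(-1.06) = 1 + (-6.764 × 10⁻⁴) = 0.9993236.
ρ = 1024 × 0.9993236 = 1023.31 kg m⁻³.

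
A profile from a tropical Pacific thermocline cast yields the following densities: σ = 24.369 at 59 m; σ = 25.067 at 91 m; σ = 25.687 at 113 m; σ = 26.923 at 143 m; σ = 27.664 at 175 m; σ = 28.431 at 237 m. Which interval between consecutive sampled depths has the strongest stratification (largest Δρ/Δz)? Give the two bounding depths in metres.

Compute the density gradient over each adjacent pair:
  59–91 m: Δρ/Δz = 0.698/32 = 0.022 kg m⁻⁴
  91–113 m: Δρ/Δz = 0.620/22 = 0.028 kg m⁻⁴
  113–143 m: Δρ/Δz = 1.236/30 = 0.041 kg m⁻⁴
  143–175 m: Δρ/Δz = 0.741/32 = 0.023 kg m⁻⁴
  175–237 m: Δρ/Δz = 0.767/62 = 0.012 kg m⁻⁴
The largest gradient is in the 113–143 m interval — the pycnocline.

113–143 m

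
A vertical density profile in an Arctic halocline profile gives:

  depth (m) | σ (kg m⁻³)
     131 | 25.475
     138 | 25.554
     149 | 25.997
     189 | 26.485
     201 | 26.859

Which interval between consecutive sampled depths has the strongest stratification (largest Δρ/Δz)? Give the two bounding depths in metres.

138–149 m

Compute the density gradient over each adjacent pair:
  131–138 m: Δρ/Δz = 0.079/7 = 0.011 kg m⁻⁴
  138–149 m: Δρ/Δz = 0.443/11 = 0.040 kg m⁻⁴
  149–189 m: Δρ/Δz = 0.488/40 = 0.012 kg m⁻⁴
  189–201 m: Δρ/Δz = 0.374/12 = 0.031 kg m⁻⁴
The largest gradient is in the 138–149 m interval — the pycnocline.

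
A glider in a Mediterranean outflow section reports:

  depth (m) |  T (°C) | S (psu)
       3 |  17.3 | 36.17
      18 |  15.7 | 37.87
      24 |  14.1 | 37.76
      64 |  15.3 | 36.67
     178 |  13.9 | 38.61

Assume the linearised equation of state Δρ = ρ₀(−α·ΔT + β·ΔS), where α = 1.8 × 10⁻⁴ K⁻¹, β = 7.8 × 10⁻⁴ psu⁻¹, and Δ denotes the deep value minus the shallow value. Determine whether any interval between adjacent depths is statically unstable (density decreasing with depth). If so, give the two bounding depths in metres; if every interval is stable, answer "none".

Evaluate Δρ/ρ₀ = −αΔT + βΔS across each adjacent pair:
  3–18 m: −αΔT+βΔS = −(1.8 × 10⁻⁴)(-1.6)+(7.8 × 10⁻⁴)(+1.70) = 1.6 × 10⁻³ → stable
  18–24 m: −αΔT+βΔS = −(1.8 × 10⁻⁴)(-1.6)+(7.8 × 10⁻⁴)(-0.11) = 2.0 × 10⁻⁴ → stable
  24–64 m: −αΔT+βΔS = −(1.8 × 10⁻⁴)(+1.2)+(7.8 × 10⁻⁴)(-1.09) = -1.1 × 10⁻³ → UNSTABLE
  64–178 m: −αΔT+βΔS = −(1.8 × 10⁻⁴)(-1.4)+(7.8 × 10⁻⁴)(+1.94) = 1.8 × 10⁻³ → stable
The 24–64 m interval has Δρ < 0: lighter water underlies denser water.

24–64 m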